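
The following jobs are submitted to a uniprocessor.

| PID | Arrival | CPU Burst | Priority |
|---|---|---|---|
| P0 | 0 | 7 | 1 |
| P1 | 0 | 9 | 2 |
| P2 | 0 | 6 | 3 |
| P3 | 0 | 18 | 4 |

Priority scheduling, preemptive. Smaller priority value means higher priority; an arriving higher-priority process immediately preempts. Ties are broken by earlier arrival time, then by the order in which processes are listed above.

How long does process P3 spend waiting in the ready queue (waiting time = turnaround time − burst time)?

Gantt: | P0 0-7 | P1 7-16 | P2 16-22 | P3 22-40 |
Completion: P0=7  P1=16  P2=22  P3=40
Turnaround (C−A): P0=7  P1=16  P2=22  P3=40
Waiting(P3) = turnaround − burst = 40 − 18 = 22

22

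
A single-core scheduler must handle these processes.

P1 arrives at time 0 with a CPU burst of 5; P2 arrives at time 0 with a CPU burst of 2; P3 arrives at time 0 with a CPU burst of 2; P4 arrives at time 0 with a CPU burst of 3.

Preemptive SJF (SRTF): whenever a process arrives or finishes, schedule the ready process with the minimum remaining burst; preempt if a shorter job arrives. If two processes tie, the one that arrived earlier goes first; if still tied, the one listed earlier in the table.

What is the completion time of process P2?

2

Schedule: | P2 0-2 | P3 2-4 | P4 4-7 | P1 7-12 |
Completion: P1=12  P2=2  P3=4  P4=7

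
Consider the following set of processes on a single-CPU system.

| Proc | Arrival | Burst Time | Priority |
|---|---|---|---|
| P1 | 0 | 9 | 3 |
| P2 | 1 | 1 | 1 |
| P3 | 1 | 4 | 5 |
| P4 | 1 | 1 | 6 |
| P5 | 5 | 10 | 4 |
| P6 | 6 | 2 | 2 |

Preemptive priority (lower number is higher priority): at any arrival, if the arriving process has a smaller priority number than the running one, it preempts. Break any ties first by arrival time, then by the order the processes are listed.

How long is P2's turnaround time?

1

Schedule: | P1 0-1 | P2 1-2 | P1 2-6 | P6 6-8 | P1 8-12 | P5 12-22 | P3 22-26 | P4 26-27 |
Completion: P1=12  P2=2  P3=26  P4=27  P5=22  P6=8
Turnaround (C−A): P1=12  P2=1  P3=25  P4=26  P5=17  P6=2
Turnaround(P2) = completion − arrival = 2 − 1 = 1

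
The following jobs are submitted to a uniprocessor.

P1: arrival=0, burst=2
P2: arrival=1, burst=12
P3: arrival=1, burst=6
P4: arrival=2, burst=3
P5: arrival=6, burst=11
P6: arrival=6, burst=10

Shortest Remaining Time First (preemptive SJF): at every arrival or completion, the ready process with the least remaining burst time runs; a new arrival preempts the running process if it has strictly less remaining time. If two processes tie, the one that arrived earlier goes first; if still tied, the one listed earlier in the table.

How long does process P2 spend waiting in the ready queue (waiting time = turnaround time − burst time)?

Gantt: | P1 0-2 | P4 2-5 | P3 5-11 | P6 11-21 | P5 21-32 | P2 32-44 |
Completion: P1=2  P2=44  P3=11  P4=5  P5=32  P6=21
Waiting(P2) = turnaround − burst = 43 − 12 = 31

31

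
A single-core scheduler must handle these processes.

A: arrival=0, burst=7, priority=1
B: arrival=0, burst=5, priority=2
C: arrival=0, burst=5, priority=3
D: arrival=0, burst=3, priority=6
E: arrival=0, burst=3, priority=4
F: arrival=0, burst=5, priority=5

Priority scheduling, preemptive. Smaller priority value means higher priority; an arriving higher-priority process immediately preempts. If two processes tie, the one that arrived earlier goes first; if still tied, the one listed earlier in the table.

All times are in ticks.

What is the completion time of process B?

12

Schedule: | A 0-7 | B 7-12 | C 12-17 | E 17-20 | F 20-25 | D 25-28 |
Completion: A=7  B=12  C=17  D=28  E=20  F=25
Turnaround (C−A): A=7  B=12  C=17  D=28  E=20  F=25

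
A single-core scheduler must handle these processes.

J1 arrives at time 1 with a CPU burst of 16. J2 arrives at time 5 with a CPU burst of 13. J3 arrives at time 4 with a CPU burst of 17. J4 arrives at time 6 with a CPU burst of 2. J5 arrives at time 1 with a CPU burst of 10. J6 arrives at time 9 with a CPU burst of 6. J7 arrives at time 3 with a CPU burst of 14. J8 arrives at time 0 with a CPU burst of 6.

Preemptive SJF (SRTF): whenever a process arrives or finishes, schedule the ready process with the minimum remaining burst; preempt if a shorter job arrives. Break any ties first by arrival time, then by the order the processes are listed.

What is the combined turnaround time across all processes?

263

Gantt: | J8 0-6 | J4 6-8 | J5 8-9 | J6 9-15 | J5 15-24 | J2 24-37 | J7 37-51 | J1 51-67 | J3 67-84 |
Completion: J1=67  J2=37  J3=84  J4=8  J5=24  J6=15  J7=51  J8=6
Turnaround (C−A): J1=66  J2=32  J3=80  J4=2  J5=23  J6=6  J7=48  J8=6
Turnaround = completion − arrival: J1=66, J2=32, J3=80, J4=2, J5=23, J6=6, J7=48, J8=6
Total turnaround = 66 + 32 + 80 + 2 + 23 + 6 + 48 + 6 = 263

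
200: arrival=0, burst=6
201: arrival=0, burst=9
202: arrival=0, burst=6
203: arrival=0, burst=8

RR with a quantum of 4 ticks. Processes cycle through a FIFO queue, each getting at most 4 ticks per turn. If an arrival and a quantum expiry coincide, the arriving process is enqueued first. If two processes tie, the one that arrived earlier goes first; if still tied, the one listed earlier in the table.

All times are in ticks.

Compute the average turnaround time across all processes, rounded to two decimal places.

Schedule: | 200 0-4 | 201 4-8 | 202 8-12 | 203 12-16 | 200 16-18 | 201 18-22 | 202 22-24 | 203 24-28 | 201 28-29 |
Completion: 200=18  201=29  202=24  203=28
Turnaround (C−A): 200=18  201=29  202=24  203=28
Turnaround times: 200=18, 201=29, 202=24, 203=28
Average turnaround = (18+29+24+28) / 4 = 99/4 = 24.75

24.75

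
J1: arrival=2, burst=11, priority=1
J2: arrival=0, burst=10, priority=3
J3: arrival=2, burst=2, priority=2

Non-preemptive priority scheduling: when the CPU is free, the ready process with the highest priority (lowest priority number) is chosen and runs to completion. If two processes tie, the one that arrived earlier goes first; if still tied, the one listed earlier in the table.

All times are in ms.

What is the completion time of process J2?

10

Schedule: | J2 0-10 | J1 10-21 | J3 21-23 |
Completion: J1=21  J2=10  J3=23
Turnaround (C−A): J1=19  J2=10  J3=21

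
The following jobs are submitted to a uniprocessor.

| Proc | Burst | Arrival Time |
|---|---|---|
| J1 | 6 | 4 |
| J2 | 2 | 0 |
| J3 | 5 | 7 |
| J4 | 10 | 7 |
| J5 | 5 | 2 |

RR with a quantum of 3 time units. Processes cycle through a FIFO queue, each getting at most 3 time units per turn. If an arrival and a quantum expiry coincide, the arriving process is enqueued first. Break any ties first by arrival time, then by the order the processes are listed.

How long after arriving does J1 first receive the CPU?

Schedule: | J2 0-2 | J5 2-5 | J1 5-8 | J5 8-10 | J3 10-13 | J4 13-16 | J1 16-19 | J3 19-21 | J4 21-28 |
Completion: J1=19  J2=2  J3=21  J4=28  J5=10
Turnaround (C−A): J1=15  J2=2  J3=14  J4=21  J5=8
Response(J1) = first start − arrival = 5 − 4 = 1

1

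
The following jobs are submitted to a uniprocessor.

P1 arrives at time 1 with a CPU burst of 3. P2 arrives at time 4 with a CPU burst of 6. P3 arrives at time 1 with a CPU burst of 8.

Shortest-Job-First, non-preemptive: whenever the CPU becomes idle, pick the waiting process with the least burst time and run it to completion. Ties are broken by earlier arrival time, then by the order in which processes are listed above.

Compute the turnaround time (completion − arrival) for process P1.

3

Gantt: | idle 0-1 | P1 1-4 | P2 4-10 | P3 10-18 |
Completion: P1=4  P2=10  P3=18
Turnaround (C−A): P1=3  P2=6  P3=17
Turnaround(P1) = completion − arrival = 4 − 1 = 3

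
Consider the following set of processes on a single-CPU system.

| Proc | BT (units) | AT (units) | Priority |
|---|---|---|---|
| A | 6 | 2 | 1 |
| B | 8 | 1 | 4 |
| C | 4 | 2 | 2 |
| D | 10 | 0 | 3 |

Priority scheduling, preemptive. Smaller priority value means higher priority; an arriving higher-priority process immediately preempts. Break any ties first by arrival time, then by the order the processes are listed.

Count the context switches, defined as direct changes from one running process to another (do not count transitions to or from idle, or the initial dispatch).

4

Schedule: | D 0-2 | A 2-8 | C 8-12 | D 12-20 | B 20-28 |
Completion: A=8  B=28  C=12  D=20
Turnaround (C−A): A=6  B=27  C=10  D=20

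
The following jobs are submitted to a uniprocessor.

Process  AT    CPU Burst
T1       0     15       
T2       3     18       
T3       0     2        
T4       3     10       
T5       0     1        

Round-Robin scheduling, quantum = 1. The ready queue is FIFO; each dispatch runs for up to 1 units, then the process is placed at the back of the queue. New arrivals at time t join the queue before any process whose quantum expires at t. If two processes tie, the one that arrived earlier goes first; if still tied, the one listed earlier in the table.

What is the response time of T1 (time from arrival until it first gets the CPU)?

0

Schedule: | T1 0-1 | T3 1-2 | T5 2-3 | T1 3-4 | T3 4-5 | T2 5-6 | T4 6-7 | T1 7-8 | T2 8-9 | T4 9-10 | T1 10-11 | T2 11-12 | T4 12-13 | T1 13-14 | T2 14-15 | T4 15-16 | T1 16-17 | T2 17-18 | T4 18-19 | T1 19-20 | T2 20-21 | T4 21-22 | T1 22-23 | T2 23-24 | T4 24-25 | T1 25-26 | T2 26-27 | T4 27-28 | T1 28-29 | T2 29-30 | T4 30-31 | T1 31-32 | T2 32-33 | T4 33-34 | T1 34-35 | T2 35-36 | T1 36-37 | T2 37-38 | T1 38-39 | T2 39-40 | T1 40-41 | T2 41-46 |
Completion: T1=41  T2=46  T3=5  T4=34  T5=3
Response(T1) = first start − arrival = 0 − 0 = 0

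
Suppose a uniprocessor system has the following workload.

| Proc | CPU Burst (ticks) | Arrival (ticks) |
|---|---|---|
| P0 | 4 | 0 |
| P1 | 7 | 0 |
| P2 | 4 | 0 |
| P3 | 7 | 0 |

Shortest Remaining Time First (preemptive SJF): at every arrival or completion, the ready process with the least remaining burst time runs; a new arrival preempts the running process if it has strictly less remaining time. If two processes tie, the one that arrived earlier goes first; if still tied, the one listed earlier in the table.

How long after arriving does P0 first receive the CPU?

0

Schedule: | P0 0-4 | P2 4-8 | P1 8-15 | P3 15-22 |
Completion: P0=4  P1=15  P2=8  P3=22
Response(P0) = first start − arrival = 0 − 0 = 0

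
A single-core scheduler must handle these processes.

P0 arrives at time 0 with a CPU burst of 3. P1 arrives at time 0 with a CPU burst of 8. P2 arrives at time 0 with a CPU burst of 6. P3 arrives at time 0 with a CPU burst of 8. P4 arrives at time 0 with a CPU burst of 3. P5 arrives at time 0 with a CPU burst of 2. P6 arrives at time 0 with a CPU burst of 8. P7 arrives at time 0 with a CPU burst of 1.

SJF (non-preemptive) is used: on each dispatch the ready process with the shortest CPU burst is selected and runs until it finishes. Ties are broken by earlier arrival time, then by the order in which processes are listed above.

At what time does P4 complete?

Gantt: | P7 0-1 | P5 1-3 | P0 3-6 | P4 6-9 | P2 9-15 | P1 15-23 | P3 23-31 | P6 31-39 |
Completion: P0=6  P1=23  P2=15  P3=31  P4=9  P5=3  P6=39  P7=1

9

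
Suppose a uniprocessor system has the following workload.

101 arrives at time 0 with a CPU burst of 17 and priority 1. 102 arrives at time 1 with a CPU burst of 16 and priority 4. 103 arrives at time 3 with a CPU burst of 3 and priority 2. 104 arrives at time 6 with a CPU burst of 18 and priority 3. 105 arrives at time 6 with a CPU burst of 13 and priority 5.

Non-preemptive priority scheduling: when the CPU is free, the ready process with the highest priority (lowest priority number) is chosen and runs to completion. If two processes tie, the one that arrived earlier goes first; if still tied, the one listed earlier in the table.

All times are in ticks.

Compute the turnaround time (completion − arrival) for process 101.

17

Timeline: | 101 0-17 | 103 17-20 | 104 20-38 | 102 38-54 | 105 54-67 |
Completion: 101=17  102=54  103=20  104=38  105=67
Turnaround(101) = completion − arrival = 17 − 0 = 17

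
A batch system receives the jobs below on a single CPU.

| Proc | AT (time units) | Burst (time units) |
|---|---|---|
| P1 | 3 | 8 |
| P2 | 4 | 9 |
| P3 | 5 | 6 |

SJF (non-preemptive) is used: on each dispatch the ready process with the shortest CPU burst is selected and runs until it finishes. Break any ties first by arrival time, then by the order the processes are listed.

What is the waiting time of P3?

Gantt: | idle 0-3 | P1 3-11 | P3 11-17 | P2 17-26 |
Completion: P1=11  P2=26  P3=17
Waiting(P3) = turnaround − burst = 12 − 6 = 6

6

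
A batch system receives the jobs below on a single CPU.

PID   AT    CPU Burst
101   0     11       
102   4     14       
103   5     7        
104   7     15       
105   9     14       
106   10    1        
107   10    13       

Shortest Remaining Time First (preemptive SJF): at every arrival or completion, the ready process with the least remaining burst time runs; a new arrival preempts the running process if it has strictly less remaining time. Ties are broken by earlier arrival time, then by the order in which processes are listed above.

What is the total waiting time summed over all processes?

Gantt: | 101 0-11 | 106 11-12 | 103 12-19 | 107 19-32 | 102 32-46 | 105 46-60 | 104 60-75 |
Completion: 101=11  102=46  103=19  104=75  105=60  106=12  107=32
Waiting = turnaround − burst: 101=0, 102=28, 103=7, 104=53, 105=37, 106=1, 107=9
Total waiting = 0 + 28 + 7 + 53 + 37 + 1 + 9 = 135

135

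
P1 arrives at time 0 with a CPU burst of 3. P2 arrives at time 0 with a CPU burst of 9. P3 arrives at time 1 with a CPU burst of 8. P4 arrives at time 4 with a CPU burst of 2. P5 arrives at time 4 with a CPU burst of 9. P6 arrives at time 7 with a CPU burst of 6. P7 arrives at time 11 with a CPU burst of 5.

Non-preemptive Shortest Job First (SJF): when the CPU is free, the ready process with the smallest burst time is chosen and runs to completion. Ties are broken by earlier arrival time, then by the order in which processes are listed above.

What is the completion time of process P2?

33

Gantt: | P1 0-3 | P3 3-11 | P4 11-13 | P7 13-18 | P6 18-24 | P2 24-33 | P5 33-42 |
Completion: P1=3  P2=33  P3=11  P4=13  P5=42  P6=24  P7=18
Turnaround (C−A): P1=3  P2=33  P3=10  P4=9  P5=38  P6=17  P7=7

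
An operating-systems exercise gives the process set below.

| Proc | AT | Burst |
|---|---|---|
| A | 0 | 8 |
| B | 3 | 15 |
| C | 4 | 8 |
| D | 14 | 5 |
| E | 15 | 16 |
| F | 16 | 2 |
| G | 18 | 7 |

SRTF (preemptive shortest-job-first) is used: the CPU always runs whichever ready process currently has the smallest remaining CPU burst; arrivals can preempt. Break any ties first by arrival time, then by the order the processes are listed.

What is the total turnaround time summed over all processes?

131

Timeline: | A 0-8 | C 8-16 | F 16-18 | D 18-23 | G 23-30 | B 30-45 | E 45-61 |
Completion: A=8  B=45  C=16  D=23  E=61  F=18  G=30
Turnaround = completion − arrival: A=8, B=42, C=12, D=9, E=46, F=2, G=12
Total turnaround = 8 + 42 + 12 + 9 + 46 + 2 + 12 = 131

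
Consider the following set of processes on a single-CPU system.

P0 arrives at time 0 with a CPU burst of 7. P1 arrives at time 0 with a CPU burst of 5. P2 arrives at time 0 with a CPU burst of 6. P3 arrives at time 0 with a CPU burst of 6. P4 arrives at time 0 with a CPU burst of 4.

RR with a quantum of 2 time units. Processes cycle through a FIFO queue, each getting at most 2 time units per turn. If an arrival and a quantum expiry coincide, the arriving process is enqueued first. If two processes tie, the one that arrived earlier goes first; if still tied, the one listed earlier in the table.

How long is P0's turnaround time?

28

Timeline: | P0 0-2 | P1 2-4 | P2 4-6 | P3 6-8 | P4 8-10 | P0 10-12 | P1 12-14 | P2 14-16 | P3 16-18 | P4 18-20 | P0 20-22 | P1 22-23 | P2 23-25 | P3 25-27 | P0 27-28 |
Completion: P0=28  P1=23  P2=25  P3=27  P4=20
Turnaround(P0) = completion − arrival = 28 − 0 = 28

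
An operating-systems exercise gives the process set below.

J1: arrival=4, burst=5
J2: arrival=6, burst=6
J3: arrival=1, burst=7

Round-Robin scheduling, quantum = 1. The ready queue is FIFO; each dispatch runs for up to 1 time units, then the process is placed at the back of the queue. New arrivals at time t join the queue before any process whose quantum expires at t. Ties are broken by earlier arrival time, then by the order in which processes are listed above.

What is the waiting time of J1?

7

Timeline: | idle 0-1 | J3 1-4 | J1 4-5 | J3 5-6 | J1 6-7 | J2 7-8 | J3 8-9 | J1 9-10 | J2 10-11 | J3 11-12 | J1 12-13 | J2 13-14 | J3 14-15 | J1 15-16 | J2 16-19 |
Completion: J1=16  J2=19  J3=15
Turnaround (C−A): J1=12  J2=13  J3=14
Waiting(J1) = turnaround − burst = 12 − 5 = 7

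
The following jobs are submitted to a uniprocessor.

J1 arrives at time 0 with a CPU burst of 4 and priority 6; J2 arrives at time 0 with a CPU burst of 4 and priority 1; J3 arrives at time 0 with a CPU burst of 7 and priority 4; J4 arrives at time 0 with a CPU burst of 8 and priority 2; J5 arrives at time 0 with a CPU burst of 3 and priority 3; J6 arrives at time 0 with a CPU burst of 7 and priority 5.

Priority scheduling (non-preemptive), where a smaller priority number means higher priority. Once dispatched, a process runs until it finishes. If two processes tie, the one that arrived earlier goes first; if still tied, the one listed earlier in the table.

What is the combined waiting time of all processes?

Timeline: | J2 0-4 | J4 4-12 | J5 12-15 | J3 15-22 | J6 22-29 | J1 29-33 |
Completion: J1=33  J2=4  J3=22  J4=12  J5=15  J6=29
Waiting = turnaround − burst: J1=29, J2=0, J3=15, J4=4, J5=12, J6=22
Total waiting = 29 + 0 + 15 + 4 + 12 + 22 = 82

82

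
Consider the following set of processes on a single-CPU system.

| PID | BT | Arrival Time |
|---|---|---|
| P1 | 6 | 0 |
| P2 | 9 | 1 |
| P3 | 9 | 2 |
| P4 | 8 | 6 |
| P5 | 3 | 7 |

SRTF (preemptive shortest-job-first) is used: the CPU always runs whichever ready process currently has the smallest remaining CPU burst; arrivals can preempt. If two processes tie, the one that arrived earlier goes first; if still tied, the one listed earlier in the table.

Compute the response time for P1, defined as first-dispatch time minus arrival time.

0

Gantt: | P1 0-6 | P4 6-7 | P5 7-10 | P4 10-17 | P2 17-26 | P3 26-35 |
Completion: P1=6  P2=26  P3=35  P4=17  P5=10
Turnaround (C−A): P1=6  P2=25  P3=33  P4=11  P5=3
Response(P1) = first start − arrival = 0 − 0 = 0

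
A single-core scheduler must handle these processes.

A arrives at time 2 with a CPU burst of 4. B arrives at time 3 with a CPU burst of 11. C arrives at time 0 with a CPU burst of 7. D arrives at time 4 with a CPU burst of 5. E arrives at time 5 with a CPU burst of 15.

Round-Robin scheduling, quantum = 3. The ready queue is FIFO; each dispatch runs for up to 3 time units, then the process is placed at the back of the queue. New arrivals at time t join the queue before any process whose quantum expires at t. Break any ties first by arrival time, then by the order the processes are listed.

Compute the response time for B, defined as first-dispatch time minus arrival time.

Timeline: | C 0-3 | A 3-6 | B 6-9 | C 9-12 | D 12-15 | E 15-18 | A 18-19 | B 19-22 | C 22-23 | D 23-25 | E 25-28 | B 28-31 | E 31-34 | B 34-36 | E 36-42 |
Completion: A=19  B=36  C=23  D=25  E=42
Turnaround (C−A): A=17  B=33  C=23  D=21  E=37
Response(B) = first start − arrival = 6 − 3 = 3

3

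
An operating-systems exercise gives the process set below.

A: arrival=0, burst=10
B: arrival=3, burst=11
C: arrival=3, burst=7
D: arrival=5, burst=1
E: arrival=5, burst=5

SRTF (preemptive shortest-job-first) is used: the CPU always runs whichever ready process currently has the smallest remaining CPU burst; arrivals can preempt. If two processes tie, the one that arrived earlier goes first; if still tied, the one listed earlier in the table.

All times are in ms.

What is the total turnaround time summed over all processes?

74

Gantt: | A 0-5 | D 5-6 | A 6-11 | E 11-16 | C 16-23 | B 23-34 |
Completion: A=11  B=34  C=23  D=6  E=16
Turnaround = completion − arrival: A=11, B=31, C=20, D=1, E=11
Total turnaround = 11 + 31 + 20 + 1 + 11 = 74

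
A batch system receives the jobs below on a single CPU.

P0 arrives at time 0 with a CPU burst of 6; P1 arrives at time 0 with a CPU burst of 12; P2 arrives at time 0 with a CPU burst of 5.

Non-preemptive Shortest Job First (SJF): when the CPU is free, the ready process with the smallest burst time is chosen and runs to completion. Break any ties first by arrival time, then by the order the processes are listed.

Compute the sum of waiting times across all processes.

Schedule: | P2 0-5 | P0 5-11 | P1 11-23 |
Completion: P0=11  P1=23  P2=5
Turnaround (C−A): P0=11  P1=23  P2=5
Waiting = turnaround − burst: P0=5, P1=11, P2=0
Total waiting = 5 + 11 + 0 = 16

16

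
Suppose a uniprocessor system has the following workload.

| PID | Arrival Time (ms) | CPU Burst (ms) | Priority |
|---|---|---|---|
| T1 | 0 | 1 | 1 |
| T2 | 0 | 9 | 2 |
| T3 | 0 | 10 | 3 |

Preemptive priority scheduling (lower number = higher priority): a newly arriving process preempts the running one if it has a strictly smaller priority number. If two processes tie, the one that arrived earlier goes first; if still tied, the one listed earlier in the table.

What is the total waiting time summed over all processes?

Timeline: | T1 0-1 | T2 1-10 | T3 10-20 |
Completion: T1=1  T2=10  T3=20
Waiting = turnaround − burst: T1=0, T2=1, T3=10
Total waiting = 0 + 1 + 10 = 11

11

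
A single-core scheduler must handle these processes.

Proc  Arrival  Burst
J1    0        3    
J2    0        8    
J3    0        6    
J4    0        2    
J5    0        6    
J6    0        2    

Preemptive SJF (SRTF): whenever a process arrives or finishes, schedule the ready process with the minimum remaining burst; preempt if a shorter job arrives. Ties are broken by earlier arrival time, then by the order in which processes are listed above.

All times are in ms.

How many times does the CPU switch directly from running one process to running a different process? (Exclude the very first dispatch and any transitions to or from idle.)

Timeline: | J4 0-2 | J6 2-4 | J1 4-7 | J3 7-13 | J5 13-19 | J2 19-27 |
Completion: J1=7  J2=27  J3=13  J4=2  J5=19  J6=4
Turnaround (C−A): J1=7  J2=27  J3=13  J4=2  J5=19  J6=4

5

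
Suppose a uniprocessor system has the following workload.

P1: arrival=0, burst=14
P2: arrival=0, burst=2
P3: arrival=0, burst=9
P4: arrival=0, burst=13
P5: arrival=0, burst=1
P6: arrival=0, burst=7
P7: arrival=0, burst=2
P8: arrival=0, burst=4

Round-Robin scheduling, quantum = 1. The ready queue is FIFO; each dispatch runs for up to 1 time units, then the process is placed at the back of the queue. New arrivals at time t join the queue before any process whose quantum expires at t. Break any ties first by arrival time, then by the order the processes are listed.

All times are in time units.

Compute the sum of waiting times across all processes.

Schedule: | P1 0-1 | P2 1-2 | P3 2-3 | P4 3-4 | P5 4-5 | P6 5-6 | P7 6-7 | P8 7-8 | P1 8-9 | P2 9-10 | P3 10-11 | P4 11-12 | P6 12-13 | P7 13-14 | P8 14-15 | P1 15-16 | P3 16-17 | P4 17-18 | P6 18-19 | P8 19-20 | P1 20-21 | P3 21-22 | P4 22-23 | P6 23-24 | P8 24-25 | P1 25-26 | P3 26-27 | P4 27-28 | P6 28-29 | P1 29-30 | P3 30-31 | P4 31-32 | P6 32-33 | P1 33-34 | P3 34-35 | P4 35-36 | P6 36-37 | P1 37-38 | P3 38-39 | P4 39-40 | P1 40-41 | P3 41-42 | P4 42-43 | P1 43-44 | P4 44-45 | P1 45-46 | P4 46-47 | P1 47-48 | P4 48-49 | P1 49-50 | P4 50-51 | P1 51-52 |
Completion: P1=52  P2=10  P3=42  P4=51  P5=5  P6=37  P7=14  P8=25
Turnaround (C−A): P1=52  P2=10  P3=42  P4=51  P5=5  P6=37  P7=14  P8=25
Waiting = turnaround − burst: P1=38, P2=8, P3=33, P4=38, P5=4, P6=30, P7=12, P8=21
Total waiting = 38 + 8 + 33 + 38 + 4 + 30 + 12 + 21 = 184

184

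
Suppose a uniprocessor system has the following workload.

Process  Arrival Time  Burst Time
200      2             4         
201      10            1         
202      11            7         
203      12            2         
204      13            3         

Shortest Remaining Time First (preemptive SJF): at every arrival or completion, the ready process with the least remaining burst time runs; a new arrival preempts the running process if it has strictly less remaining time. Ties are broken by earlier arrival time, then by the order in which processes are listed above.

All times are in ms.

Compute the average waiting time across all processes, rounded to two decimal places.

Timeline: | idle 0-2 | 200 2-6 | idle 6-10 | 201 10-11 | 202 11-12 | 203 12-14 | 204 14-17 | 202 17-23 |
Completion: 200=6  201=11  202=23  203=14  204=17
Waiting times: 200=0, 201=0, 202=5, 203=0, 204=1
Average waiting = (0+0+5+0+1) / 5 = 6/5 = 1.20

1.20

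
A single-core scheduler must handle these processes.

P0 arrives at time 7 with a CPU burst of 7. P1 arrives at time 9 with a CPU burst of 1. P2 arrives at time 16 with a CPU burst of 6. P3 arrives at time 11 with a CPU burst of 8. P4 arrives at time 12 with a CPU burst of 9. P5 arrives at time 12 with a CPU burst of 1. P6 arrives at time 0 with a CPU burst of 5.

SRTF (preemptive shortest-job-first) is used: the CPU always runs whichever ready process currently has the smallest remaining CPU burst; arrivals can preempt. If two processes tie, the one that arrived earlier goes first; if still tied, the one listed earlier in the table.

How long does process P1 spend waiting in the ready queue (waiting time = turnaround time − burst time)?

Schedule: | P6 0-5 | idle 5-7 | P0 7-9 | P1 9-10 | P0 10-12 | P5 12-13 | P0 13-16 | P2 16-22 | P3 22-30 | P4 30-39 |
Completion: P0=16  P1=10  P2=22  P3=30  P4=39  P5=13  P6=5
Turnaround (C−A): P0=9  P1=1  P2=6  P3=19  P4=27  P5=1  P6=5
Waiting(P1) = turnaround − burst = 1 − 1 = 0

0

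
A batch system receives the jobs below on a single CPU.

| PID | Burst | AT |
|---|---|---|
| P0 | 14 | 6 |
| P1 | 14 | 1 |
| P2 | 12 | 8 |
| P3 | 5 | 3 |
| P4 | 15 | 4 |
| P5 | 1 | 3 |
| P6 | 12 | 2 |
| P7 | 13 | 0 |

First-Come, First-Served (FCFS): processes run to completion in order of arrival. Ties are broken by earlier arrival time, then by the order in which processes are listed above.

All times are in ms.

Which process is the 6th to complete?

P4

Timeline: | P7 0-13 | P1 13-27 | P6 27-39 | P3 39-44 | P5 44-45 | P4 45-60 | P0 60-74 | P2 74-86 |
Completion: P0=74  P1=27  P2=86  P3=44  P4=60  P5=45  P6=39  P7=13
Turnaround (C−A): P0=68  P1=26  P2=78  P3=41  P4=56  P5=42  P6=37  P7=13
Finish order: P7 → P1 → P6 → P3 → P5 → P4 → P0 → P2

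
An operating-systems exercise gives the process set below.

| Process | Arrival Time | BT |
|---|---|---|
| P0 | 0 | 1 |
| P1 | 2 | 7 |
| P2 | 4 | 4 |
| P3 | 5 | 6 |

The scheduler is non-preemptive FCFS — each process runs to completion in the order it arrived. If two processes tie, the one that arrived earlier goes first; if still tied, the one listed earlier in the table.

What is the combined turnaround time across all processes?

Timeline: | P0 0-1 | idle 1-2 | P1 2-9 | P2 9-13 | P3 13-19 |
Completion: P0=1  P1=9  P2=13  P3=19
Turnaround (C−A): P0=1  P1=7  P2=9  P3=14
Turnaround = completion − arrival: P0=1, P1=7, P2=9, P3=14
Total turnaround = 1 + 7 + 9 + 14 = 31

31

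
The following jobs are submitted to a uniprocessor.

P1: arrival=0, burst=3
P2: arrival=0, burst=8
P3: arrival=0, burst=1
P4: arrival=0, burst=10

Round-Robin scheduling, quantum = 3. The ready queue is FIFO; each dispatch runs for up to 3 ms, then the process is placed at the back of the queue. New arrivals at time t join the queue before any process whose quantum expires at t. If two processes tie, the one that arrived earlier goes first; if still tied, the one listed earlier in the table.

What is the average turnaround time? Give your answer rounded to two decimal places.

Timeline: | P1 0-3 | P2 3-6 | P3 6-7 | P4 7-10 | P2 10-13 | P4 13-16 | P2 16-18 | P4 18-22 |
Completion: P1=3  P2=18  P3=7  P4=22
Turnaround times: P1=3, P2=18, P3=7, P4=22
Average turnaround = (3+18+7+22) / 4 = 50/4 = 12.50

12.50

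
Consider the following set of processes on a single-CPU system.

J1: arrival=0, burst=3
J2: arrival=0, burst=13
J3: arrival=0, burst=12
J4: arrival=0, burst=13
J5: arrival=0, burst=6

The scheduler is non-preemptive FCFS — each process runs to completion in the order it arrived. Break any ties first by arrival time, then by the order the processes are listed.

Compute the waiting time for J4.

28

Gantt: | J1 0-3 | J2 3-16 | J3 16-28 | J4 28-41 | J5 41-47 |
Completion: J1=3  J2=16  J3=28  J4=41  J5=47
Turnaround (C−A): J1=3  J2=16  J3=28  J4=41  J5=47
Waiting(J4) = turnaround − burst = 41 − 13 = 28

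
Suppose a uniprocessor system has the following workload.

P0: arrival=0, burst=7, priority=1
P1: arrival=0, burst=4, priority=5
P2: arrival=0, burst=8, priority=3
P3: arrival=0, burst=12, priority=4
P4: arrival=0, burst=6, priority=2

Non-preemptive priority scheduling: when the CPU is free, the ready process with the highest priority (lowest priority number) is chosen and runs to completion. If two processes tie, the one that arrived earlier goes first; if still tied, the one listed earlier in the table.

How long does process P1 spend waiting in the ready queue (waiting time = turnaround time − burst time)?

33

Gantt: | P0 0-7 | P4 7-13 | P2 13-21 | P3 21-33 | P1 33-37 |
Completion: P0=7  P1=37  P2=21  P3=33  P4=13
Waiting(P1) = turnaround − burst = 37 − 4 = 33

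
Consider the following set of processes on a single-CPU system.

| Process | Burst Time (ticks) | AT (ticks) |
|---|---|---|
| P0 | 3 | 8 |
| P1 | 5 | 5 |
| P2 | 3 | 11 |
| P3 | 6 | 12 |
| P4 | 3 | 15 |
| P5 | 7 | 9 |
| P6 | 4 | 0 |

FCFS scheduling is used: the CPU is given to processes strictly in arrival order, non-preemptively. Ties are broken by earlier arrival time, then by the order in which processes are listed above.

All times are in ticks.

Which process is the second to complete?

P1

Gantt: | P6 0-4 | idle 4-5 | P1 5-10 | P0 10-13 | P5 13-20 | P2 20-23 | P3 23-29 | P4 29-32 |
Completion: P0=13  P1=10  P2=23  P3=29  P4=32  P5=20  P6=4
Turnaround (C−A): P0=5  P1=5  P2=12  P3=17  P4=17  P5=11  P6=4
Finish order: P6 → P1 → P0 → P5 → P2 → P3 → P4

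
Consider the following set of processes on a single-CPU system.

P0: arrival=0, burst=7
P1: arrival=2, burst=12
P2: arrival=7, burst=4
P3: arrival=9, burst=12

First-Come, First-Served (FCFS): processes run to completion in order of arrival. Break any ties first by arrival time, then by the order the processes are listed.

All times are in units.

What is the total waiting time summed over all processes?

31

Gantt: | P0 0-7 | P1 7-19 | P2 19-23 | P3 23-35 |
Completion: P0=7  P1=19  P2=23  P3=35
Waiting = turnaround − burst: P0=0, P1=5, P2=12, P3=14
Total waiting = 0 + 5 + 12 + 14 = 31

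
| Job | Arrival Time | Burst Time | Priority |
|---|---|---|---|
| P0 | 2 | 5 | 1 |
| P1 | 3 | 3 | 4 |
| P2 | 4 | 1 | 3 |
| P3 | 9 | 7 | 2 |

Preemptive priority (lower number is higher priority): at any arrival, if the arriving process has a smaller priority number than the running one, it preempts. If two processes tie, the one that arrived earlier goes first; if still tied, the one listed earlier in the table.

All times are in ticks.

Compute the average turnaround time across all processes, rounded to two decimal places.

Schedule: | idle 0-2 | P0 2-7 | P2 7-8 | P1 8-9 | P3 9-16 | P1 16-18 |
Completion: P0=7  P1=18  P2=8  P3=16
Turnaround (C−A): P0=5  P1=15  P2=4  P3=7
Turnaround times: P0=5, P1=15, P2=4, P3=7
Average turnaround = (5+15+4+7) / 4 = 31/4 = 7.75

7.75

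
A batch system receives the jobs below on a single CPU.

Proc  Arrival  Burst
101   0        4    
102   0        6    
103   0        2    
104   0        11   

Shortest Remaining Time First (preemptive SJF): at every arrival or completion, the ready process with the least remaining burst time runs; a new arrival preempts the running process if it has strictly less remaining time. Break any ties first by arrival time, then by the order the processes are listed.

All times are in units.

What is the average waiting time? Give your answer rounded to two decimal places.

Gantt: | 103 0-2 | 101 2-6 | 102 6-12 | 104 12-23 |
Completion: 101=6  102=12  103=2  104=23
Waiting times: 101=2, 102=6, 103=0, 104=12
Average waiting = (2+6+0+12) / 4 = 20/4 = 5.00

5.00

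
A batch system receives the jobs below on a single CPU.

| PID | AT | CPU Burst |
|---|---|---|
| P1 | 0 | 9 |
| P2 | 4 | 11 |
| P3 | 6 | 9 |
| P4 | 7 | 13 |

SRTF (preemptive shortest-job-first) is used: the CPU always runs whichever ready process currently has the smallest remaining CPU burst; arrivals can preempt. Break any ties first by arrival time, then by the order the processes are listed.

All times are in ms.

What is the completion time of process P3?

18

Timeline: | P1 0-9 | P3 9-18 | P2 18-29 | P4 29-42 |
Completion: P1=9  P2=29  P3=18  P4=42
Turnaround (C−A): P1=9  P2=25  P3=12  P4=35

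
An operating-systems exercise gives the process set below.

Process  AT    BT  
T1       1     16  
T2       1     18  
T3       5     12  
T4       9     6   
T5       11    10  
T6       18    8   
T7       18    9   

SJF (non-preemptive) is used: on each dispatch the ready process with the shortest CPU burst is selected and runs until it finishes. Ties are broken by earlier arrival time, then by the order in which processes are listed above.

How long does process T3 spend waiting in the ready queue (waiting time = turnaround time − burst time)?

Timeline: | idle 0-1 | T1 1-17 | T4 17-23 | T6 23-31 | T7 31-40 | T5 40-50 | T3 50-62 | T2 62-80 |
Completion: T1=17  T2=80  T3=62  T4=23  T5=50  T6=31  T7=40
Turnaround (C−A): T1=16  T2=79  T3=57  T4=14  T5=39  T6=13  T7=22
Waiting(T3) = turnaround − burst = 57 − 12 = 45

45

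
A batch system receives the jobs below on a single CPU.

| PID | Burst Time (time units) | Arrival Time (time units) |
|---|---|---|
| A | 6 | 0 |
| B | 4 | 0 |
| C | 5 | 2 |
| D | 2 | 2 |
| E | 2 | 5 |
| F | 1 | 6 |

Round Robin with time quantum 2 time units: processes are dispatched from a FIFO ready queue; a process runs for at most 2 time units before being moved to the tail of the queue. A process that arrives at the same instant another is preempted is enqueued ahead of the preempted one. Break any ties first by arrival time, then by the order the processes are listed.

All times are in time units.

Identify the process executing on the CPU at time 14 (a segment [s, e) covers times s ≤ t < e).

F

Timeline: | A 0-2 | B 2-4 | C 4-6 | D 6-8 | A 8-10 | B 10-12 | E 12-14 | F 14-15 | C 15-17 | A 17-19 | C 19-20 |
Completion: A=19  B=12  C=20  D=8  E=14  F=15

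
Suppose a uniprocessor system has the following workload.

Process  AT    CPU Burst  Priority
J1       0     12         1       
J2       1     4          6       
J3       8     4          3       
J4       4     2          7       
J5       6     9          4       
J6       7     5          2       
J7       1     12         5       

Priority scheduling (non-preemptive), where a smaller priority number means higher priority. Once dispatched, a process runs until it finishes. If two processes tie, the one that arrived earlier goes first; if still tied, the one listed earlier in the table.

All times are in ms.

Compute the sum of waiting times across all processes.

141

Gantt: | J1 0-12 | J6 12-17 | J3 17-21 | J5 21-30 | J7 30-42 | J2 42-46 | J4 46-48 |
Completion: J1=12  J2=46  J3=21  J4=48  J5=30  J6=17  J7=42
Turnaround (C−A): J1=12  J2=45  J3=13  J4=44  J5=24  J6=10  J7=41
Waiting = turnaround − burst: J1=0, J2=41, J3=9, J4=42, J5=15, J6=5, J7=29
Total waiting = 0 + 41 + 9 + 42 + 15 + 5 + 29 = 141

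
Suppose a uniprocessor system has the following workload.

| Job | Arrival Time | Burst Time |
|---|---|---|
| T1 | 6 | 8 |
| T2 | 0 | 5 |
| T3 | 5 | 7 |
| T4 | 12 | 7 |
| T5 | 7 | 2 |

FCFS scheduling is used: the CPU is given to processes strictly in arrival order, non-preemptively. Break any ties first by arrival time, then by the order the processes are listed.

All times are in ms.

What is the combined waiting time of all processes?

Schedule: | T2 0-5 | T3 5-12 | T1 12-20 | T5 20-22 | T4 22-29 |
Completion: T1=20  T2=5  T3=12  T4=29  T5=22
Waiting = turnaround − burst: T1=6, T2=0, T3=0, T4=10, T5=13
Total waiting = 6 + 0 + 0 + 10 + 13 = 29

29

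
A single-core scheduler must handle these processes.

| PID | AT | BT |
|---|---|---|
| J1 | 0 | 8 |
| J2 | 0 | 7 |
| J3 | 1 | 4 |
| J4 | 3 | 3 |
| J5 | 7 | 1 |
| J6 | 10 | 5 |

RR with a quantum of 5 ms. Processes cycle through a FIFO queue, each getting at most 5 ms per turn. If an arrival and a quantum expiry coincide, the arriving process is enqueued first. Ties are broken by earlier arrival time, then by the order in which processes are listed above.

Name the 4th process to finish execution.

J5

Gantt: | J1 0-5 | J2 5-10 | J3 10-14 | J4 14-17 | J1 17-20 | J5 20-21 | J6 21-26 | J2 26-28 |
Completion: J1=20  J2=28  J3=14  J4=17  J5=21  J6=26
Finish order: J3 → J4 → J1 → J5 → J6 → J2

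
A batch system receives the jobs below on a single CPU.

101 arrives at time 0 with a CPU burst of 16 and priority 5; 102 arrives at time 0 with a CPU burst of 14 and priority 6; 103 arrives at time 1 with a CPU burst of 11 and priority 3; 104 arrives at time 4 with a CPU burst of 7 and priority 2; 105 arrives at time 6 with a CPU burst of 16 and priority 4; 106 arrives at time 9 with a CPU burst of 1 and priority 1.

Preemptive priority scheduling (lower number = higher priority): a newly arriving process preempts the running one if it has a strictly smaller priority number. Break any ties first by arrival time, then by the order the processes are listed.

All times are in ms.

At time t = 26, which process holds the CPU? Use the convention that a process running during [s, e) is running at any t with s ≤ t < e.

Gantt: | 101 0-1 | 103 1-4 | 104 4-9 | 106 9-10 | 104 10-12 | 103 12-20 | 105 20-36 | 101 36-51 | 102 51-65 |
Completion: 101=51  102=65  103=20  104=12  105=36  106=10

105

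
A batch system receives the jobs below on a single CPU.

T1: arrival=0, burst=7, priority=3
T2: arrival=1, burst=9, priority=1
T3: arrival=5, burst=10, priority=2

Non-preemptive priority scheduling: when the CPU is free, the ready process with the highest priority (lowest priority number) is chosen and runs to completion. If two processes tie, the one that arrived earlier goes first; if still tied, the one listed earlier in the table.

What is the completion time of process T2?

16

Timeline: | T1 0-7 | T2 7-16 | T3 16-26 |
Completion: T1=7  T2=16  T3=26
Turnaround (C−A): T1=7  T2=15  T3=21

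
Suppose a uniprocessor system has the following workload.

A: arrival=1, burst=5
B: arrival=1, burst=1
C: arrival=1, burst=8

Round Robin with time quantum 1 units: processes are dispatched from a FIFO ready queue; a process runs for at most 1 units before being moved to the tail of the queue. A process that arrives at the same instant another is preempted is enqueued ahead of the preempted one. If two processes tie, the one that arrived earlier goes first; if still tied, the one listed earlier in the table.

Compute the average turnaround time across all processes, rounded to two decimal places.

8.67

Schedule: | idle 0-1 | A 1-2 | B 2-3 | C 3-4 | A 4-5 | C 5-6 | A 6-7 | C 7-8 | A 8-9 | C 9-10 | A 10-11 | C 11-15 |
Completion: A=11  B=3  C=15
Turnaround (C−A): A=10  B=2  C=14
Turnaround times: A=10, B=2, C=14
Average turnaround = (10+2+14) / 3 = 26/3 = 8.67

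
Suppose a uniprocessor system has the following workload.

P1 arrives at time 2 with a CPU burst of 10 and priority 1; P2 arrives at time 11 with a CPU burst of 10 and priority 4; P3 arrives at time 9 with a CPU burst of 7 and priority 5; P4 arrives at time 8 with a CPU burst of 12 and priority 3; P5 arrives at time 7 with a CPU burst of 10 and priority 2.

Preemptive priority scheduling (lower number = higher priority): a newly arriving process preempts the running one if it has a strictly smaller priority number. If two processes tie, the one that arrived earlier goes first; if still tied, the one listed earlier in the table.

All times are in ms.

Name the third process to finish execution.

Timeline: | idle 0-2 | P1 2-12 | P5 12-22 | P4 22-34 | P2 34-44 | P3 44-51 |
Completion: P1=12  P2=44  P3=51  P4=34  P5=22
Turnaround (C−A): P1=10  P2=33  P3=42  P4=26  P5=15
Finish order: P1 → P5 → P4 → P2 → P3

P4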